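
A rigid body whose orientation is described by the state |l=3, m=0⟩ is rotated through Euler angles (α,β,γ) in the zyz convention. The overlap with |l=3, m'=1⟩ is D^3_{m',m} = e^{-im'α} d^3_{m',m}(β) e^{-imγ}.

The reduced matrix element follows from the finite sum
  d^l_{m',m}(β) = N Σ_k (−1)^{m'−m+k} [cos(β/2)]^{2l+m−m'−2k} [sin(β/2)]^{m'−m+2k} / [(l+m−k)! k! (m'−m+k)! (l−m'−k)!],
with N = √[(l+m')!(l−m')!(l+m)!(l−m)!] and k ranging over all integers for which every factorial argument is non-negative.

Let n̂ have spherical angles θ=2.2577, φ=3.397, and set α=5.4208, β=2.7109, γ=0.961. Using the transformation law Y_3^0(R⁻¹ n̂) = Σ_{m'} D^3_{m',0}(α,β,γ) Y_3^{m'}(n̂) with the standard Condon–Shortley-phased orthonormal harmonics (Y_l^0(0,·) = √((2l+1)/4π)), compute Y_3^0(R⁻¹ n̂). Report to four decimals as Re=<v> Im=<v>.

Need the full column D^3_{m',0} for m'=−3..3 at α=5.4208, β=2.7109, γ=0.9610.
cos(β/2)=0.213686, sin(β/2)=0.976902
d^3_{-3,0}: single k=3 term ⇒ +0.040681;  D = -0.034587-0.021417i
d^3_{-2,0}: k∈[2..3] ⇒ +0.010898 -0.227781 = -0.216882;  D = +0.033262+0.214316i
d^3_{-1,0}: k∈[1..3] ⇒ +0.001508 -0.094535 +0.658601 = +0.565574;  D = +0.367978-0.429495i
d^3_{0,0}: k∈[0..3] ⇒ +0.000095 -0.017908 +0.374282 -0.869175 = -0.512706;  D = -0.512706+0.000000i
d^3_{1,0}: k∈[0..2] ⇒ -0.001508 +0.094535 -0.658601 = -0.565574;  D = -0.367978-0.429495i
d^3_{2,0}: k∈[0..1] ⇒ +0.010898 -0.227781 = -0.216882;  D = +0.033262-0.214316i
d^3_{3,0}: single k=0 term ⇒ -0.040681;  D = +0.034587-0.021417i
Y_3^{m'}(θ=2.2577,φ=3.397) and Σ D·Y over m':
  (-0.0346-0.0214i)·(-0.1390+0.1337i)  (+0.0333+0.2143i)·(-0.3380+0.1894i)  (+0.3680-0.4295i)·(-0.2444+0.0638i)  (-0.5127+0.0000i)·(+0.2341+0.0000i)  (-0.3680-0.4295i)·(+0.2444+0.0638i)  (+0.0333-0.2143i)·(-0.3380-0.1894i)  (+0.0346-0.0214i)·(+0.1390+0.1337i)
Y_3^0(R⁻¹ n̂) = -0.333406-0.000000i

Re=-0.3334 Im=0.0000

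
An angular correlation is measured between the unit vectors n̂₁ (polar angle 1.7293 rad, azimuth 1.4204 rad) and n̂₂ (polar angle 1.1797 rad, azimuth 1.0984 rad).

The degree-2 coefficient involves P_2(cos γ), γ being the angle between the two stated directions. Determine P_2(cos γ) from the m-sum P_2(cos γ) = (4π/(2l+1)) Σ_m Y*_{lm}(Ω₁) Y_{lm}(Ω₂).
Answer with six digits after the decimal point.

0.474005

Addition theorem: P_2(cos γ) = (4π/5) Σ_m Y*_{lm}(Ω₁) Y_{lm}(Ω₂), m = −2…2:
  m=-2: (-0.359740+0.111593i) × (-0.193434-0.267540i) = +0.099442+0.074659i  (running Σ = +0.099442+0.074659i)
  m=-1: (-0.018041-0.119052i) × (+0.123884-0.242442i) = -0.031098-0.010375i  (running Σ = +0.068343+0.064284i)
  m=0: (-0.291819-0.000000i) × (-0.177898+0.000000i) = +0.051914+0.000000i  (running Σ = +0.120257+0.064284i)
  m=1: (+0.018041-0.119052i) × (-0.123884-0.242442i) = -0.031098+0.010375i  (running Σ = +0.089159+0.074659i)
  m=2: (-0.359740-0.111593i) × (-0.193434+0.267540i) = +0.099442-0.074659i  (running Σ = +0.188601+0.000000i)
Σ over m = +0.188601+0.000000i; ×(4π/5) → +0.474005+0.000000i. Real part: 0.474005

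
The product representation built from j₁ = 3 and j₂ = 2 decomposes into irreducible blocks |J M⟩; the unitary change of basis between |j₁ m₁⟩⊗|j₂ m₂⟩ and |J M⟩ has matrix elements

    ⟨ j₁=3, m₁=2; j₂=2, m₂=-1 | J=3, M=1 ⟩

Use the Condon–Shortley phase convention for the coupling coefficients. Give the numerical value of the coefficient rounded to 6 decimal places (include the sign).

+0.500000  (= +√(1/4))

j₁+j₂−J=2  J+j₁−j₂=4  J−j₁+j₂=2  j₁+j₂+J+1=9
(j₁±m₁, j₂±m₂, J±M) = (5,1,1,3,4,2)
P² = 64
sum k=0..1:
  [0] +1/12 = 1/12
  [1] −1/48 = -1/48
S = 1/16
C² = P²·S² = 1/4 ; C = +0.500000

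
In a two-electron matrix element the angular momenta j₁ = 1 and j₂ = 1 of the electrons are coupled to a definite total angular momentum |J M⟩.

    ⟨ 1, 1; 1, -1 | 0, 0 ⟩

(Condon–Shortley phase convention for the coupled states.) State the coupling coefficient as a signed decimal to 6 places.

j₁+j₂−J=2  J+j₁−j₂=0  J−j₁+j₂=0  j₁+j₂+J+1=3
(j₁±m₁, j₂±m₂, J±M) = (2,0,0,2,0,0)
P² = 4/3
sum k=0..0:
  [0] +1/2 = 1/2
S = 1/2
C² = P²·S² = 1/3 ; C = +0.577350

+0.577350  (= +√(1/3))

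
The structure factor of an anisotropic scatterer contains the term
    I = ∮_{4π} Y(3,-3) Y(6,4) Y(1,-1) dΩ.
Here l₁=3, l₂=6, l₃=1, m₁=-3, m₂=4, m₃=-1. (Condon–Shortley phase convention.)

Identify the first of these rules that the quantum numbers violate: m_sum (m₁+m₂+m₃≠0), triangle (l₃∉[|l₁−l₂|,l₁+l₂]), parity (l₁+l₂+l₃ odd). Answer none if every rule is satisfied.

azimuthal sum: -3 + 4 − 1 = 0  ✓
l₃ must lie in [3,9]; have l₃=1  ✗
L = 3 + 6 + 1 = 10 (even)

triangle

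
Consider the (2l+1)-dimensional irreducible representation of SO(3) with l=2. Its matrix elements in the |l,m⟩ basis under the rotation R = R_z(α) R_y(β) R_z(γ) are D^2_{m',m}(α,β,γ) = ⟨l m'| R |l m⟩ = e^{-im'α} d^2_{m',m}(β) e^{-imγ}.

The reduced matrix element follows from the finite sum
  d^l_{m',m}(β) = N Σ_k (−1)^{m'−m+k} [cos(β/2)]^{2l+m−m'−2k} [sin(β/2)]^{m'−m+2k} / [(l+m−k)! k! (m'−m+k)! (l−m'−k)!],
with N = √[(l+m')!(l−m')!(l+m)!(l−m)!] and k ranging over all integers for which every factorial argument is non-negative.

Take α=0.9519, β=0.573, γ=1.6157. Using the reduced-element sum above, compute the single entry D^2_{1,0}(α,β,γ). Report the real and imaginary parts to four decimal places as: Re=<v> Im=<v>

First d^2_{1,0}(β=0.5730), then the phase factors e^{-i(1)α} and e^{-i(0)γ}:
Half-angle: c=0.959239, s=0.282597. N=√(6·1·2·2)=4.898979
k: max(0,(0)−(1))=0 … min(2+(0),2−(1))=1
  k=0: (−1)^1·4.8990/(2)·0.9592^3·0.2826^1 = -0.610974
  k=1: (−1)^2·4.8990/(2)·0.9592^1·0.2826^3 = +0.053028
d^2_{1,0}(0.5730) = -0.610974 +0.053028 = -0.557946
Attach z-rotation phases: D = e^{-i(1)(0.9519)}·(-0.557946)·e^{-i(0)(1.6157)} = -0.323685+0.454458i

Re=-0.3237 Im=0.4545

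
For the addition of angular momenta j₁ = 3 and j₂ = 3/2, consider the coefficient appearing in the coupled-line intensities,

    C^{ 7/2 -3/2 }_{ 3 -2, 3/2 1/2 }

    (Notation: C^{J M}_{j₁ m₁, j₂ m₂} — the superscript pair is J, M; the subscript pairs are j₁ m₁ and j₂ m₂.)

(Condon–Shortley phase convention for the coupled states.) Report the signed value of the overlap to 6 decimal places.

-0.654654

√[8·1!5!2!/9! · 1!5!2!1!2!5!] = √(6400/21)
  +(−1)^0/∏(0,1,5,2,0,0)! = 1/240  (running 1/240)
  +(−1)^1/∏(1,0,4,1,1,1)! = -1/24  (running -3/80)
⟨..|..⟩ = √(6400/21)·(-3/80) = -0.654654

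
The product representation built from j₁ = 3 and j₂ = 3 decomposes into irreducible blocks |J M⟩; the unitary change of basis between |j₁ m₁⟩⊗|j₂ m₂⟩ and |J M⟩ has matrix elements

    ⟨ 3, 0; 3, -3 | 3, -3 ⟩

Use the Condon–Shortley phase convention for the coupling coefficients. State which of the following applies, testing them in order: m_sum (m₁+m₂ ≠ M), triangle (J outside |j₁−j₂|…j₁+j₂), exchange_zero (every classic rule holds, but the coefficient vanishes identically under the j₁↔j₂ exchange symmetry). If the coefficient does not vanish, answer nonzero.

nonzero

m-sum: m₁+m₂ = 0+(-3) = -3, M = -3  ✓
triangle: |j₁−j₂| = 0 ≤ J = 3 ≤ j₁+j₂ = 6  ✓
exchange: j₁≠j₂ or m₁≠m₂ — the exchange symmetry imposes no constraint here
value check: CG = +√(1/6) = +0.408248 ≠ 0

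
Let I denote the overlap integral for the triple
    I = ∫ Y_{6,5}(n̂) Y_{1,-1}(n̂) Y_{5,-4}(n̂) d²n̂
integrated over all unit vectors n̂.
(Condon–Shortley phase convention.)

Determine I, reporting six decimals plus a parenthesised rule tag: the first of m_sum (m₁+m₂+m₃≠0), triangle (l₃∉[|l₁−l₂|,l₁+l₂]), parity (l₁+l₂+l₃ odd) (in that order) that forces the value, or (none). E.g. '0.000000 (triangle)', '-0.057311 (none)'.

Checks pass: Σm=0; 12 even; l₃=5∈[5,7].
(2·6+1)(2·1+1)(2·5+1) = 429
Δ: 2! 10! 0! / 13! → 1/858
sum: t=1:−1/14400 = -1/14400
3j²(6 1 5; 0 0 0) = Δ·Π!·Σ² = 6/143  (sign +1)
sum: t=0:+1/725760 = 1/725760
3j²(6 1 5; 5 -1 -4) = Δ·Π!·Σ² = 5/78  (sign -1)
combine: 4πI² = 429·6/143·5/78 = 15/13
take √, sign -1: I = -0.30301841
No selection rule forces the value: the integral is nonzero (none).

-0.303018 (none)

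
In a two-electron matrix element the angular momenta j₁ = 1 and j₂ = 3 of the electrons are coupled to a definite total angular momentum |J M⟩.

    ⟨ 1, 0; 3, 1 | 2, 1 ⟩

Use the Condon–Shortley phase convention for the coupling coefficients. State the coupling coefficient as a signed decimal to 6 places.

j₁+j₂−J=2  J+j₁−j₂=0  J−j₁+j₂=4  j₁+j₂+J+1=7
(j₁±m₁, j₂±m₂, J±M) = (1,1,4,2,3,1)
P² = 96/7
sum k=1..1:
  [1] −1/6 = -1/6
S = -1/6
C² = P²·S² = 8/21 ; C = -0.617213

−√(8/21) ≈ -0.617213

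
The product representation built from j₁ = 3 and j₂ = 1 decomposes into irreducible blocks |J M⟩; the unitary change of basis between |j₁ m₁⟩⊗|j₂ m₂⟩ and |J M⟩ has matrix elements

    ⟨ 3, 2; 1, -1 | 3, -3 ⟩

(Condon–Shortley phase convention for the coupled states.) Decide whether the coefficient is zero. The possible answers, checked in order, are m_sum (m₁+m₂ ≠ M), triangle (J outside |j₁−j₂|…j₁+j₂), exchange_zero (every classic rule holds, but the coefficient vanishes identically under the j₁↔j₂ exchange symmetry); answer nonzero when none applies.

m_sum

m-sum: m₁+m₂ = 2+(-1) = 1, M = -3  ✗ ⇒ coefficient is 0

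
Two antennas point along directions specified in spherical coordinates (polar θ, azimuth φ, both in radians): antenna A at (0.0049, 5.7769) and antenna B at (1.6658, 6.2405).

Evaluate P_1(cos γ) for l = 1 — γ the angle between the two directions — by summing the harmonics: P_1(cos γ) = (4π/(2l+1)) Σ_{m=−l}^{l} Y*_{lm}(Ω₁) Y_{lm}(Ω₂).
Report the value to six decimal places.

-0.090497

Term-by-term m-sum for l=1 (normalisation 4π/3 = 4.188790):
  m=-1: (0.00148 - 0.00082j) × (0.34362 + 0.01468j) = 0.00052 - 0.00026j  (running Σ = 0.00052 - 0.00026j)
  m=0: (0.48860 + 0.00000j) × (-0.04635 + 0.00000j) = -0.02265 + 0.00000j  (running Σ = -0.02213 - 0.00026j)
  m=1: (-0.00148 - 0.00082j) × (-0.34362 + 0.01468j) = 0.00052 + 0.00026j  (running Σ = -0.02160 + 0.00000j)
Accumulated sum -0.02160 + 0.00000j; after 4π/(2l+1) scaling, -0.09050 + 0.00000j ⇒ P_1 = -0.090497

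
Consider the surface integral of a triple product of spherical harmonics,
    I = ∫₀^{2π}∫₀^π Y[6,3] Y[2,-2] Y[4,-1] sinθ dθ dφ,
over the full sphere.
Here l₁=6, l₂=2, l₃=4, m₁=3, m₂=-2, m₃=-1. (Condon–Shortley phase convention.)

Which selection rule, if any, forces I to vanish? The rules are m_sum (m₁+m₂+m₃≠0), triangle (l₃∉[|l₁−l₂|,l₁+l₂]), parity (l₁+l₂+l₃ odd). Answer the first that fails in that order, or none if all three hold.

none

m₁+m₂+m₃ = 3 − 2 − 1 = 0  ✓
triangle: |6−2|=4 ≤ l₃=4 ≤ 6+2=8  ✓
parity: l₁+l₂+l₃ = 12 is even  ✓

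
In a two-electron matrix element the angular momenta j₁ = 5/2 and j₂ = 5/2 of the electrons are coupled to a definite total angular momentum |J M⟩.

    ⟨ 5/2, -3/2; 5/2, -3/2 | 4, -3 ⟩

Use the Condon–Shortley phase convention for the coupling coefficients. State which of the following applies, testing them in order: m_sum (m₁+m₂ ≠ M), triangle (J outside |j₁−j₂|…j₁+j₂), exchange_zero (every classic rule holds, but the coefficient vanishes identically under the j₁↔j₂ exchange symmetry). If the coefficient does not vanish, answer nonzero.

m-sum: m₁+m₂ = -3/2+(-3/2) = -3, M = -3  ✓
triangle: |j₁−j₂| = 0 ≤ J = 4 ≤ j₁+j₂ = 5  ✓
exchange: j₁=j₂ and m₁=m₂, and (−1)^(j₁+j₂−J) = (−1)^1 = −1 forces ⟨j₁m₁;j₂m₂|JM⟩ = −⟨j₂m₂;j₁m₁|JM⟩ = −⟨j₁m₁;j₂m₂|JM⟩ ⇒ the coefficient vanishes identically
Racah sum check: Σ_k collapses to 0 ⇒ CG = 0

exchange_zero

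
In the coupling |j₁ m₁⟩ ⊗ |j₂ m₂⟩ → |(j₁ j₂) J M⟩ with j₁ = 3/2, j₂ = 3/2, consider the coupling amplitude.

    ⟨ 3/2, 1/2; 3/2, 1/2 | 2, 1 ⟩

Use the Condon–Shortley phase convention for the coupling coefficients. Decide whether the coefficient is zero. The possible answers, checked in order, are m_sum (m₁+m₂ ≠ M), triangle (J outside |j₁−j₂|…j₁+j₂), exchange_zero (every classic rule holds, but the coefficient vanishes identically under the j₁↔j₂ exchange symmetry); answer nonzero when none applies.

m-sum: m₁+m₂ = 1/2+1/2 = 1, M = 1  ✓
triangle: |j₁−j₂| = 0 ≤ J = 2 ≤ j₁+j₂ = 3  ✓
exchange: j₁=j₂ and m₁=m₂, and (−1)^(j₁+j₂−J) = (−1)^1 = −1 forces ⟨j₁m₁;j₂m₂|JM⟩ = −⟨j₂m₂;j₁m₁|JM⟩ = −⟨j₁m₁;j₂m₂|JM⟩ ⇒ the coefficient vanishes identically
Racah sum check: Σ_k collapses to 0 ⇒ CG = 0

exchange_zero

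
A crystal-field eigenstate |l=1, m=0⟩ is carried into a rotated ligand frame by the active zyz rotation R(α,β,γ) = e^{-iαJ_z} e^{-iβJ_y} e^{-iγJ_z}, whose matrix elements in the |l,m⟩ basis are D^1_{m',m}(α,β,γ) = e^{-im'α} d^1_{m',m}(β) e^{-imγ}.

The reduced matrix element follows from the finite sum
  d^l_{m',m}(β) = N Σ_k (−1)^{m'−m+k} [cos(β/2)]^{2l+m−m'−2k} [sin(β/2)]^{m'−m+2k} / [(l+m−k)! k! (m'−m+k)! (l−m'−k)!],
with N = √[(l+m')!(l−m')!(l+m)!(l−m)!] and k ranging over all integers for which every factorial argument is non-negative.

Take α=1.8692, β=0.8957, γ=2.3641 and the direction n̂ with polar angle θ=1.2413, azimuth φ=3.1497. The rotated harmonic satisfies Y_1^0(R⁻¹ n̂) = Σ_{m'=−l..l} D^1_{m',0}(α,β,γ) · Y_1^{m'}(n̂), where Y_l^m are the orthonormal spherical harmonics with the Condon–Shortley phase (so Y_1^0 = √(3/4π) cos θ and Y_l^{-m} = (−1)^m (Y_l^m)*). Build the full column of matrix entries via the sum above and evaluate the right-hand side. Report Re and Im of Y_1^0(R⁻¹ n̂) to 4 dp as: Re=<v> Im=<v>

Need the full column D^1_{m',0} for m'=−1..1 at α=1.8692, β=0.8957, γ=2.3641.
cos(β/2)=0.901380, sin(β/2)=0.433029
d^1_{-1,0}: single k=1 term ⇒ +0.552001;  D = -0.162285+0.527606i
d^1_{0,0}: k∈[0..1] ⇒ +0.812486 -0.187514 = +0.624973;  D = +0.624973+0.000000i
d^1_{1,0}: single k=0 term ⇒ -0.552001;  D = +0.162285+0.527606i
Y_1^{m'}(θ=1.2413,φ=3.1497) and Σ D·Y over m':
  (-0.1623+0.5276i)·(-0.3269+0.0027i)  (+0.6250+0.0000i)·(+0.1581+0.0000i)  (+0.1623+0.5276i)·(+0.3269+0.0027i)
Y_1^0(R⁻¹ n̂) = +0.202110+0.000000i

Re=0.2021 Im=0.0000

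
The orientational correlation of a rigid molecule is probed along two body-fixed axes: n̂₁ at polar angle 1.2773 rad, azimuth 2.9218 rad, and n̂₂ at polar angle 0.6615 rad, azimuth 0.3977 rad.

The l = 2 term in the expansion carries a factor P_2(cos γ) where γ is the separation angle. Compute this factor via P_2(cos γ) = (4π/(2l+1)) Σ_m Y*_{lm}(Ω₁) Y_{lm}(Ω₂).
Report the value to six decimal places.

Term-by-term m-sum for l=2 (normalisation 4π/5 = 2.513274):
  m=-2: (0.32029 - 0.15063j) × (0.10204 - 0.10410j) = 0.01700 - 0.04871j  (running Σ = 0.01700 - 0.04871j)
  m=-1: (-0.20879 + 0.04665j) × (0.34525 - 0.14503j) = -0.06532 + 0.04639j  (running Σ = -0.04832 - 0.00233j)
  m=0: (-0.23620 + 0.00000j) × (0.27373 + 0.00000j) = -0.06466 + 0.00000j  (running Σ = -0.11297 - 0.00233j)
  m=1: (0.20879 + 0.04665j) × (-0.34525 - 0.14503j) = -0.06532 - 0.04639j  (running Σ = -0.17830 - 0.04871j)
  m=2: (0.32029 + 0.15063j) × (0.10204 + 0.10410j) = 0.01700 + 0.04871j  (running Σ = -0.16129 + 0.00000j)
Σ over m = -0.16129 + 0.00000j; ×(4π/5) → -0.40538 + 0.00000j. Real part: -0.405376

-0.405376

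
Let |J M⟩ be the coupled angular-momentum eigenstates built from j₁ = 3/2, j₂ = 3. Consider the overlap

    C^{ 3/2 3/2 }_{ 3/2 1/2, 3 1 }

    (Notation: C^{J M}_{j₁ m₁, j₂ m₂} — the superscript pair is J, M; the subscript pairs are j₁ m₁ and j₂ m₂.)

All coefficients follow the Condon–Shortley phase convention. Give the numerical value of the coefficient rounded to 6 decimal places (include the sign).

√[4·3!0!3!/7! · 2!1!4!2!3!0!] = √(576/35)
  +(−1)^1/∏(1,2,0,3,0,0)! = -1/12  (running -1/12)
⟨..|..⟩ = √(576/35)·(-1/12) = -0.338062

−√(4/35) ≈ -0.338062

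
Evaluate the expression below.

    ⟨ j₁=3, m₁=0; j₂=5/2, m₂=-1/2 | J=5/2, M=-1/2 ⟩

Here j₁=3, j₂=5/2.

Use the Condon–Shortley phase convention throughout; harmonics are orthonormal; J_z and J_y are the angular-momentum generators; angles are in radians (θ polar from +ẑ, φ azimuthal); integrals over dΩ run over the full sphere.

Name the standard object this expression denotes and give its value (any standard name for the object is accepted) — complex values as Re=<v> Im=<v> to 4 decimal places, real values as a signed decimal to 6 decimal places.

Clebsch–Gordan coefficient, −√(8/105) ≈ -0.276026

This is a Clebsch–Gordan (vector-coupling) coefficient.
triangle: 3!*3!*2!/9! = 72/362880
(j±m)!: 3!*3!*2!*3!*2!*3! = 5184
prefactor² = (2J+1)*Δ*N² = 216/35
  k=0: +1/(0!*3!*3!*2!*0!*0!) = 1/72
  k=1: −1/(1!*2!*2!*1!*1!*1!) = -1/4
  k=2: +1/(2!*1!*1!*0!*2!*2!) = 1/8
Σ = -1/9  ⇒  CG² = 216/35*(-1/9)² = 8/105
CG = −√(8/105) = -0.276026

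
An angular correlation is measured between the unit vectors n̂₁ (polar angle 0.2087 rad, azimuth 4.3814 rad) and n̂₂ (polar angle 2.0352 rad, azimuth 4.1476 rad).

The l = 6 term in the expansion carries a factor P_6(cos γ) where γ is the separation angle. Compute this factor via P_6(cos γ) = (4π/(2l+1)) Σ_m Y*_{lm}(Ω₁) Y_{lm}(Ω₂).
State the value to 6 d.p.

0.041282

Term-by-term m-sum for l=6 (normalisation 4π/13 = 0.966644):
  [-6]  conj(Y_{6,-6})(Ω₁) = +0.000015+0.000035i ; Y_{6,-6}(Ω₂) = +0.239280+0.060370i ; Δ = +0.000002+0.000009i
  [-5]  conj(Y_{6,-5})(Ω₁) = -0.000623+0.000053i ; Y_{6,-5}(Ω₂) = +0.133754+0.406817i ; Δ = -0.000105-0.000246i
  [-4]  conj(Y_{6,-4})(Ω₁) = +0.001531-0.006074i ; Y_{6,-4}(Ω₂) = -0.174770+0.212466i ; Δ = +0.001023+0.001387i
  [-3]  conj(Y_{6,-3})(Ω₁) = +0.035739+0.023304i ; Y_{6,-3}(Ω₂) = +0.164169+0.020390i ; Δ = +0.005392+0.004555i
  [-2]  conj(Y_{6,-2})(Ω₁) = -0.154395+0.120317i ; Y_{6,-2}(Ω₂) = +0.142637+0.302025i ; Δ = -0.058361-0.029470i
  [-1]  conj(Y_{6,-1})(Ω₁) = -0.176810-0.514536i ; Y_{6,-1}(Ω₂) = +0.027360-0.043179i ; Δ = -0.027055-0.006443i
  [+0]  conj(Y_{6,0})(Ω₁) = +0.601781-0.000000i ; Y_{6,0}(Ω₂) = +0.333866+0.000000i ; Δ = +0.200914+0.000000i
  [+1]  conj(Y_{6,1})(Ω₁) = +0.176810-0.514536i ; Y_{6,1}(Ω₂) = -0.027360-0.043179i ; Δ = -0.027055+0.006443i
  [+2]  conj(Y_{6,2})(Ω₁) = -0.154395-0.120317i ; Y_{6,2}(Ω₂) = +0.142637-0.302025i ; Δ = -0.058361+0.029470i
  [+3]  conj(Y_{6,3})(Ω₁) = -0.035739+0.023304i ; Y_{6,3}(Ω₂) = -0.164169+0.020390i ; Δ = +0.005392-0.004555i
  [+4]  conj(Y_{6,4})(Ω₁) = +0.001531+0.006074i ; Y_{6,4}(Ω₂) = -0.174770-0.212466i ; Δ = +0.001023-0.001387i
  [+5]  conj(Y_{6,5})(Ω₁) = +0.000623+0.000053i ; Y_{6,5}(Ω₂) = -0.133754+0.406817i ; Δ = -0.000105+0.000246i
  [+6]  conj(Y_{6,6})(Ω₁) = +0.000015-0.000035i ; Y_{6,6}(Ω₂) = +0.239280-0.060370i ; Δ = +0.000002-0.000009i
Σ over m = +0.042706-0.000000i; ×(4π/13) → +0.041282-0.000000i. Real part: 0.041282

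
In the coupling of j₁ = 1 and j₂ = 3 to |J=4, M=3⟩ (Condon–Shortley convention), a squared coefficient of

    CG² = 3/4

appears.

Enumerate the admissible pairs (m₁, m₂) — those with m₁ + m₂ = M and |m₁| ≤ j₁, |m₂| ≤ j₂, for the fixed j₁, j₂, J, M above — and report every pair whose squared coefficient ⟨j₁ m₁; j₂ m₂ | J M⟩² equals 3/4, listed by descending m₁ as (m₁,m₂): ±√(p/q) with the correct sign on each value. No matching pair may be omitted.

(1,2): +√(3/4)

Admissible pairs with m₁+m₂ = M = 3: (0,3), (1,2)
  (m₁,m₂)=(1,2): CG² = 3/4, CG = +√(3/4)   ← matches the target
  (m₁,m₂)=(0,3): CG² = 1/4, CG = +√(1/4)
Pairs with CG² = 3/4: (1,2): +√(3/4)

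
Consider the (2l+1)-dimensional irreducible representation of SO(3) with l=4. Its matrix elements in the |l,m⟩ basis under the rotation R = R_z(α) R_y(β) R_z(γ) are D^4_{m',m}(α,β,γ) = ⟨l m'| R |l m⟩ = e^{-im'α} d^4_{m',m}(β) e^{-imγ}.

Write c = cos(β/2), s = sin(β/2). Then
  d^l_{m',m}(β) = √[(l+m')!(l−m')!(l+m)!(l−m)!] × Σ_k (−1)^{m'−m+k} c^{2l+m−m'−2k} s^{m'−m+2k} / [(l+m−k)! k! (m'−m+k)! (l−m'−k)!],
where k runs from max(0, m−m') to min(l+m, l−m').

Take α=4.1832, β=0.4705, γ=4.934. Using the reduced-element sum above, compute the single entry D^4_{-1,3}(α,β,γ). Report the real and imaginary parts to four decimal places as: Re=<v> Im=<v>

Re=-0.0124 Im=0.0314

D^4_{-1,3}(4.1832,0.4705,4.9340) = e^{-i·-1·4.1832}·d^4_{-1,3}(0.4705)·e^{-i·3·4.9340}. Compute d first:
c=cos(0.470500/2)=0.972456, s=sin(0.470500/2)=0.233086; N=√[6·120·5040·1]=1904.940944
k: max(0,(3)−(-1))=4 … min(4+(3),4−(-1))=5
  k=4: (−1)^0·1904.9409/(144)·0.9725^4·0.2331^4 = +0.034919
  k=5: (−1)^1·1904.9409/(240)·0.9725^2·0.2331^6 = -0.001204
d^4_{-1,3}(0.4705) = +0.034919 -0.001204 = +0.033716
Attach z-rotation phases: D = e^{-i(-1)(4.1832)}·(+0.033716)·e^{-i(3)(4.9340)} = -0.012405+0.031351i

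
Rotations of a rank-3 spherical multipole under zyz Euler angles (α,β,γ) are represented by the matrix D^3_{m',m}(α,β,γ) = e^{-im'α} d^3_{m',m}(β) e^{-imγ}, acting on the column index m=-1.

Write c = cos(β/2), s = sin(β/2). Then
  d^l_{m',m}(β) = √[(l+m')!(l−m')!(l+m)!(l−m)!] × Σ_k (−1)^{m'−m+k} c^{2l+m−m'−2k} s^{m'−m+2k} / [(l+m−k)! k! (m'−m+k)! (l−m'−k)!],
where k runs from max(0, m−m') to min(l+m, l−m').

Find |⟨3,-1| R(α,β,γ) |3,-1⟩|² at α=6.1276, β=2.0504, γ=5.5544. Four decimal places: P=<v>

D^3_{-1,-1}(6.1276,2.0504,5.5544) = e^{-i·-1·6.1276}·d^3_{-1,-1}(2.0504)·e^{-i·-1·5.5544}. Compute d first:
Half-angle: c=0.518928, s=0.854818. N=√(2·24·2·24)=48.000000
Admissible k: 0..2 (factorial args all ≥0)
  k=0: (−1)^0·48.0000/(48)·0.5189^6·0.8548^0 = +0.019527
  k=1: (−1)^1·48.0000/(6)·0.5189^4·0.8548^2 = -0.423902
  k=2: (−1)^2·48.0000/(8)·0.5189^2·0.8548^4 = +0.862700
d^3_{-1,-1}(2.0504) = +0.019527 -0.423902 +0.862700 = +0.458326
|D^3_{-1,-1}|² = |d^3_{-1,-1}(β)|² = (+0.458326)² = 0.210062 (the z-rotation phases have unit modulus)

P=0.2101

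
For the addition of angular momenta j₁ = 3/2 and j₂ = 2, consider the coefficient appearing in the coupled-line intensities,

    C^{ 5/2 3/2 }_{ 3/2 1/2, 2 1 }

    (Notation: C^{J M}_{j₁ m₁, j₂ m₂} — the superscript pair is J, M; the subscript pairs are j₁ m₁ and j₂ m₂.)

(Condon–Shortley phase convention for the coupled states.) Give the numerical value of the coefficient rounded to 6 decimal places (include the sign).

√[6·1!2!3!/7! · 2!1!3!1!4!1!] = √(144/35)
  +(−1)^0/∏(0,1,1,3,1,0)! = 1/6  (running 1/6)
  +(−1)^1/∏(1,0,0,2,2,1)! = -1/4  (running -1/12)
⟨..|..⟩ = √(144/35)·(-1/12) = -0.169031

−√(1/35) = -0.169031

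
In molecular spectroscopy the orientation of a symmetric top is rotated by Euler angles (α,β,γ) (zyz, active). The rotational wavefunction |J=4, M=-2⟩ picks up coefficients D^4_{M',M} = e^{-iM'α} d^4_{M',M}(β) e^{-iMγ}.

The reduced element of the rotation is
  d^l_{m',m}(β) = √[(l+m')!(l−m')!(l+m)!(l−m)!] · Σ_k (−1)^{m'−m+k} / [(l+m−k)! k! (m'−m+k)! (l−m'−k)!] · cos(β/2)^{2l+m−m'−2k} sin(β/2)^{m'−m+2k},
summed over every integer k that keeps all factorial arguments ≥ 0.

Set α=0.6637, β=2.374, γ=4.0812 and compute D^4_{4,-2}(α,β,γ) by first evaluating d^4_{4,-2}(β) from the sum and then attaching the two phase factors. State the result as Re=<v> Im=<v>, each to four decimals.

Re=0.3367 Im=-0.3302

Split into d^4_{4,-2}(β=2.3740) × two z-phases.
With c≡cos(β/2)=0.374443 and s≡sin(β/2)=0.927250, N=[40320·1·2·720]^{1/2}=7619.763776
The bounds max(0,m−m')=0 and min(l+m,l−m')=0 give 1 term
  k=0: (−1)^6·7619.7638/(1440)·0.3744^2·0.9272^6 = +0.471554
d^4_{4,-2}(2.3740) = +0.471554
Phases: e^{-i·(4)·0.6637}=-0.883838-0.467794i, e^{-i·(-2)·4.0812}=-0.303552+0.952815i ⇒ D=+0.336695-0.330151i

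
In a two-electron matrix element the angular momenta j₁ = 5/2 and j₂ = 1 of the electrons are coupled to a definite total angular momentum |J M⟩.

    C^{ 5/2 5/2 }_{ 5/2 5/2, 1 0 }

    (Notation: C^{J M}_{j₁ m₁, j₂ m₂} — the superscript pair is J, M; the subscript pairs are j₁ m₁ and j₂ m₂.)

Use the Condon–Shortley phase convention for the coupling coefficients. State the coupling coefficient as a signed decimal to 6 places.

triangle: 1!*4!*1!/7! = 24/5040
(j±m)!: 5!*0!*1!*1!*5!*0! = 14400
prefactor² = (2J+1)*Δ*N² = 2880/7
  k=0: +1/(0!*1!*0!*1!*4!*0!) = 1/24
Σ = 1/24  ⇒  CG² = 2880/7*(1/24)² = 5/7
CG = +√(5/7) = +0.845154

+√(5/7) ≈ +0.845154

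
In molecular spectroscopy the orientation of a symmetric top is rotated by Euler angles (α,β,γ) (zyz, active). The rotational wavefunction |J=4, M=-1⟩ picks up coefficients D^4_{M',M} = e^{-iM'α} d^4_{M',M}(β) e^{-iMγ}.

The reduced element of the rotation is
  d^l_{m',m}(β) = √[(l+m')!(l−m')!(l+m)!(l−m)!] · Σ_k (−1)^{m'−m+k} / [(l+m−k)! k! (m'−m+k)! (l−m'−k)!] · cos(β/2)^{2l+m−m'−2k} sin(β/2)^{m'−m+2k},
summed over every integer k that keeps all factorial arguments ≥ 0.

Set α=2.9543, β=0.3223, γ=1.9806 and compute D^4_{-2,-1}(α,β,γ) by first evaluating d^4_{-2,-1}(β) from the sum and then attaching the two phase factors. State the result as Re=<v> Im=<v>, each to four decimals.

Re=-0.0190 Im=0.5404

Split into d^4_{-2,-1}(β=0.3223) × two z-phases.
With c≡cos(β/2)=0.987043 and s≡sin(β/2)=0.160453, N=[2·720·6·120]^{1/2}=1018.233765
Admissible k: 1..3 (factorial args all ≥0)
  k=1: (−1)^0·1018.2338/(240)·0.9870^7·0.1605^1 = +0.621354
  k=2: (−1)^1·1018.2338/(48)·0.9870^5·0.1605^3 = -0.082098
  k=3: (−1)^2·1018.2338/(72)·0.9870^3·0.1605^5 = +0.001446
d^4_{-2,-1}(0.3223) = +0.621354 -0.082098 +0.001446 = +0.540702
Phases: e^{-i·(-2)·2.9543}=+0.930659-0.365887i, e^{-i·(-1)·1.9806}=-0.398429+0.917199i ⇒ D=-0.019039+0.540367i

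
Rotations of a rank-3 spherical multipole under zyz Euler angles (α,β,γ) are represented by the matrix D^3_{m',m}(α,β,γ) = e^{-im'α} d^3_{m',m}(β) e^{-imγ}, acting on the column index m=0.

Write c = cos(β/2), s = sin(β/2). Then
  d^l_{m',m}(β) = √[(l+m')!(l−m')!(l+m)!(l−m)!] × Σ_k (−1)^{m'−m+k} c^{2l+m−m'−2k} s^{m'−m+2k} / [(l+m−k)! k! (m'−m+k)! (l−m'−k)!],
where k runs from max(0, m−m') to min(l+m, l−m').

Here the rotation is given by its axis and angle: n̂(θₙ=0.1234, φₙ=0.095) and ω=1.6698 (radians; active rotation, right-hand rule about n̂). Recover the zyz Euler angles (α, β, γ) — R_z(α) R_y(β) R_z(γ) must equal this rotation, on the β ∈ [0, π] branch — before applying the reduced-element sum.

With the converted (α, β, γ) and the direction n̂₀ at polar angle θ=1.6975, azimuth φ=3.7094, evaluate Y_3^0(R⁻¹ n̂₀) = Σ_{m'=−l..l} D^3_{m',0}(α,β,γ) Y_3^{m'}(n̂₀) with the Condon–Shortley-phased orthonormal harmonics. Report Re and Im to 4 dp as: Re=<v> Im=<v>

Axis–angle → zyz. n̂ = (sinθₙcosφₙ, sinθₙsinφₙ, cosθₙ) = (+0.122532, +0.011676, +0.992396), ω = 1.6698.
R = I cosω + sinω [n̂]ₓ + (1−cosω) n̂n̂ᵀ gives
  R = [-0.082344, -0.985964, +0.145238; +0.989108, -0.098692, -0.109200; +0.122001, +0.134664, +0.983352]
β = atan2(√(R₁₃²+R₂₃²), R₃₃) = 0.182726; α = atan2(R₂₃, R₁₃) mod 2π = 5.638490; γ = atan2(R₃₂, −R₃₁) mod 2π = 2.306897
Need the full column D^3_{m',0} for m'=−3..3 at α=5.6385, β=0.1827, γ=2.3069.
cos(β/2)=0.995829, sin(β/2)=0.091236
d^3_{-3,0}: single k=3 term ⇒ +0.003354;  D = -0.001192-0.003135i
d^3_{-2,0}: k∈[2..3] ⇒ +0.044836 -0.000376 = +0.044460;  D = +0.012347-0.042711i
d^3_{-1,0}: k∈[1..3] ⇒ +0.309514 -0.007794 +0.000022 = +0.301742;  D = +0.241177-0.181333i
d^3_{0,0}: k∈[0..3] ⇒ +0.975235 -0.073674 +0.000618 -0.000001 = +0.902180;  D = +0.902180+0.000000i
d^3_{1,0}: k∈[0..2] ⇒ -0.309514 +0.007794 -0.000022 = -0.301742;  D = -0.241177-0.181333i
d^3_{2,0}: k∈[0..1] ⇒ +0.044836 -0.000376 = +0.044460;  D = +0.012347+0.042711i
d^3_{3,0}: single k=0 term ⇒ -0.003354;  D = +0.001192-0.003135i
Y_3^{m'}(θ=1.6975,φ=3.7094) and Σ D·Y over m':
  (-0.0012-0.0031i)·(+0.0539+0.4037i)  (+0.0123-0.0427i)·(-0.0536+0.1152i)  (+0.2412-0.1813i)·(+0.2487-0.1586i)  (+0.9022+0.0000i)·(+0.1377+0.0000i)  (-0.2412-0.1813i)·(-0.2487-0.1586i)  (+0.0123+0.0427i)·(-0.0536-0.1152i)  (+0.0012-0.0031i)·(-0.0539+0.4037i)
Y_3^0(R⁻¹ n̂) = +0.197586-0.000000i

Re=0.1976 Im=0.0000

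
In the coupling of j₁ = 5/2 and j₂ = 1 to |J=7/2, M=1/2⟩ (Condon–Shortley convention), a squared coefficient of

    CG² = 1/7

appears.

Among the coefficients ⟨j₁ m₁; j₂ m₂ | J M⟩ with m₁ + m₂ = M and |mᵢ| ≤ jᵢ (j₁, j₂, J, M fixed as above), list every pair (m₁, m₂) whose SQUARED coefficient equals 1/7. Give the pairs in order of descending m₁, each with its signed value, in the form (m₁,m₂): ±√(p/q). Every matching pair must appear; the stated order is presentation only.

Admissible pairs with m₁+m₂ = M = 1/2: (-1/2,1), (1/2,0), (3/2,-1)
  (m₁,m₂)=(3/2,-1): CG² = 1/7, CG = +√(1/7)   ← matches the target
  (m₁,m₂)=(1/2,0): CG² = 4/7, CG = +√(4/7)
  (m₁,m₂)=(-1/2,1): CG² = 2/7, CG = +√(2/7)
Pairs with CG² = 1/7: (3/2,-1): +√(1/7)

(3/2,-1): +√(1/7)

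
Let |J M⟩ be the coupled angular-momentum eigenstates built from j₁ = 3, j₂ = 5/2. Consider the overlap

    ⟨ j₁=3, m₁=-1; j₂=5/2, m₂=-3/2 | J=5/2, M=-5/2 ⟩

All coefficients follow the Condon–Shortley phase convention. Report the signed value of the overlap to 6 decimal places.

j₁+j₂−J=3  J+j₁−j₂=3  J−j₁+j₂=2  j₁+j₂+J+1=9
(j₁±m₁, j₂±m₂, J±M) = (2,4,1,4,0,5)
P² = 1152/7
sum k=1..1:
  [1] −1/24 = -1/24
S = -1/24
C² = P²·S² = 2/7 ; C = -0.534522

−√(2/7) = -0.534522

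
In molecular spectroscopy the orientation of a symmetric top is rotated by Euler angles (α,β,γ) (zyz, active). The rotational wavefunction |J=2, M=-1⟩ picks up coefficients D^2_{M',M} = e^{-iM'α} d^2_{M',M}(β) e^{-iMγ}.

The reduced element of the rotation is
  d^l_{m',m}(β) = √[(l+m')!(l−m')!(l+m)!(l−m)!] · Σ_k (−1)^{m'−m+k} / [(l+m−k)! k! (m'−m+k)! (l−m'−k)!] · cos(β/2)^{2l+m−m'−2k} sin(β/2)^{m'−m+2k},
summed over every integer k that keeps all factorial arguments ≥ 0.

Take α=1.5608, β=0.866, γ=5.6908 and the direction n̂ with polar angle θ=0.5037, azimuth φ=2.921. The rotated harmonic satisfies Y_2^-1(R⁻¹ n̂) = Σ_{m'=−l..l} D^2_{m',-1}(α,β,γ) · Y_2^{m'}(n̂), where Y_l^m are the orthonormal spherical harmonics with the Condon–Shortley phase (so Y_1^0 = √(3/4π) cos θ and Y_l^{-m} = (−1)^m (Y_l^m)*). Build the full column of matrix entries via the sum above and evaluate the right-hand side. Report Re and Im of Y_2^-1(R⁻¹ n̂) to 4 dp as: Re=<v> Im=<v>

Re=-0.3797 Im=-0.0277

Need the full column D^2_{m',-1} for m'=−2..2 at α=1.5608, β=0.8660, γ=5.6908.
cos(β/2)=0.907711, sin(β/2)=0.419596
d^2_{-2,-1}: single k=1 term ⇒ +0.627630;  D = -0.513580+0.360771i
d^2_{-1,-1}: k∈[0..1] ⇒ +0.678876 -0.435190 = +0.243686;  D = +0.138074+0.200795i
d^2_{0,-1}: k∈[0..1] ⇒ -0.768687 +0.164254 = -0.604433;  D = -0.501444+0.337480i
d^2_{1,-1}: k∈[0..1] ⇒ +0.435190 -0.030997 = +0.404193;  D = -0.222314-0.337562i
d^2_{2,-1}: single k=0 term ⇒ -0.134113;  D = +0.112736-0.072642i
Y_2^{m'}(θ=0.5037,φ=2.921) and Σ D·Y over m':
  (-0.5136+0.3608i)·(+0.0814+0.0384i)  (+0.1381+0.2008i)·(-0.3187-0.0715i)  (-0.5014+0.3375i)·(+0.4104+0.0000i)  (-0.2223-0.3376i)·(+0.3187-0.0715i)  (+0.1127-0.0726i)·(+0.0814-0.0384i)
Y_2^-1(R⁻¹ n̂) = -0.379656-0.027669i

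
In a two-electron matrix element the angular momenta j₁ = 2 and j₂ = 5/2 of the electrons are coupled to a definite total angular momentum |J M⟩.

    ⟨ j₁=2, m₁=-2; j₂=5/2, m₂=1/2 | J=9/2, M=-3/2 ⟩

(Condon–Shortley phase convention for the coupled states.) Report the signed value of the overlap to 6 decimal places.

+0.345033

√[10·0!4!5!/10! · 0!4!3!2!3!6!] = √(69120/7)
  +(−1)^0/∏(0,0,4,3,0,2)! = 1/288  (running 1/288)
⟨..|..⟩ = √(69120/7)·(1/288) = +0.345033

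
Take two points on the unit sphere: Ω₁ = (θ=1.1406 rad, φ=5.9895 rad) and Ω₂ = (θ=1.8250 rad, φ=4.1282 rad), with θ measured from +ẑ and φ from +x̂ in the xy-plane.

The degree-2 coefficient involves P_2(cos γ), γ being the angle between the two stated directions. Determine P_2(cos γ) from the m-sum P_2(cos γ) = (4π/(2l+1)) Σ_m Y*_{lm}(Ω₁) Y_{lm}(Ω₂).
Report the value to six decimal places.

Expand P_2 via completeness: Σ_{m} conj(Y_{2,m}) at Ω₁ times Y_{2,m} at Ω₂ —
  m=-2: Y*=0.26561 - 0.17683j  Y=-0.14172 - 0.33294j  product -0.09652 - 0.06337j
  m=-1: Y*=0.28030 - 0.08477j  Y=0.10370 - 0.15685j  product 0.01577 - 0.05276j
  m=+0: Y*=-0.15082 + 0.00000j  Y=-0.25556 + 0.00000j  product 0.03854 + 0.00000j
  m=+1: Y*=-0.28030 - 0.08477j  Y=-0.10370 - 0.15685j  product 0.01577 + 0.05276j
  m=+2: Y*=0.26561 + 0.17683j  Y=-0.14172 + 0.33294j  product -0.09652 + 0.06337j
Accumulated sum -0.12294 + 0.00000j; after 4π/(2l+1) scaling, -0.30899 + 0.00000j ⇒ P_2 = -0.308990

-0.308990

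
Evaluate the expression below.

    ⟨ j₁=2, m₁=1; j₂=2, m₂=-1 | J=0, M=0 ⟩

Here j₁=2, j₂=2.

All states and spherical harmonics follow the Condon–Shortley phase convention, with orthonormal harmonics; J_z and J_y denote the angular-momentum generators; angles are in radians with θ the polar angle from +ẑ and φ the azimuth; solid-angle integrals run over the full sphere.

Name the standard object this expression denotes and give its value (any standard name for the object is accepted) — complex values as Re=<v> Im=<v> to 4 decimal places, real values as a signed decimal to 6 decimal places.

This is a Clebsch–Gordan (vector-coupling) coefficient.
√[1·4!0!0!/5! · 3!1!1!3!0!0!] = √(36/5)
  +(−1)^1/∏(1,3,0,0,0,0)! = -1/6  (running -1/6)
⟨..|..⟩ = √(36/5)·(-1/6) = -0.447214

Clebsch–Gordan coefficient, −√(1/5) ≈ -0.447214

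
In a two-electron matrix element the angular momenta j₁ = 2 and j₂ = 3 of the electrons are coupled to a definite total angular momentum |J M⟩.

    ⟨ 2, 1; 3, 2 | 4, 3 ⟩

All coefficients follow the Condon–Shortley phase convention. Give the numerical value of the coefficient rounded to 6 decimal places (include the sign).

j₁+j₂−J=1  J+j₁−j₂=3  J−j₁+j₂=5  j₁+j₂+J+1=10
(j₁±m₁, j₂±m₂, J±M) = (3,1,5,1,7,1)
P² = 6480
sum k=0..1:
  [0] +1/240 = 1/240
  [1] −1/144 = -1/144
S = -1/360
C² = P²·S² = 1/20 ; C = -0.223607

−√(1/20) ≈ -0.223607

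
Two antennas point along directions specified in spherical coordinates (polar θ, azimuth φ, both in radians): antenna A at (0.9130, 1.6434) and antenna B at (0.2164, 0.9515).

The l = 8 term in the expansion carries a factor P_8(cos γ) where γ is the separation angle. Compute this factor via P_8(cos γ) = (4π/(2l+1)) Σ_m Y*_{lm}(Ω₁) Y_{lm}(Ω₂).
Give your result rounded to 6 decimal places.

Addition theorem: P_8(cos γ) = (4π/17) Σ_m Y*_{lm}(Ω₁) Y_{lm}(Ω₂), m = −8…8:
  [-8]  conj(Y_{8,-8})(Ω₁) = 0.06627 + 0.04349j ; Y_{8,-8}(Ω₂) = 0.00000 - 0.00000j ; Δ = 0.00000 - 0.00000j
  [-7]  conj(Y_{8,-7})(Ω₁) = 0.11920 - 0.21399j ; Y_{8,-7}(Ω₂) = 0.00004 - 0.00002j ; Δ = 0.00000 - 0.00001j
  [-6]  conj(Y_{8,-6})(Ω₁) = -0.38606 - 0.17969j ; Y_{8,-6}(Ω₂) = 0.00041 + 0.00027j ; Δ = -0.00011 - 0.00018j
  [-5]  conj(Y_{8,-5})(Ω₁) = -0.14280 + 0.37594j ; Y_{8,-5}(Ω₂) = 0.00018 + 0.00409j ; Δ = -0.00157 - 0.00052j
  [-4]  conj(Y_{8,-4})(Ω₁) = 0.04613 + 0.01379j ; Y_{8,-4}(Ω₂) = -0.02001 + 0.01567j ; Δ = -0.00114 + 0.00045j
  [-3]  conj(Y_{8,-3})(Ω₁) = -0.07260 + 0.32802j ; Y_{8,-3}(Ω₂) = -0.11084 - 0.03273j ; Δ = 0.01878 - 0.03398j
  [-2]  conj(Y_{8,-2})(Ω₁) = 0.23510 + 0.03438j ; Y_{8,-2}(Ω₂) = -0.11872 - 0.34412j ; Δ = -0.01608 - 0.08498j
  [-1]  conj(Y_{8,-1})(Ω₁) = -0.01730 + 0.23783j ; Y_{8,-1}(Ω₂) = 0.39438 - 0.55324j ; Δ = 0.12476 + 0.10337j
  [+0]  conj(Y_{8,0})(Ω₁) = 0.27770 + 0.00000j ; Y_{8,0}(Ω₂) = 0.36950 + 0.00000j ; Δ = 0.10261 + 0.00000j
  [+1]  conj(Y_{8,1})(Ω₁) = 0.01730 + 0.23783j ; Y_{8,1}(Ω₂) = -0.39438 - 0.55324j ; Δ = 0.12476 - 0.10337j
  [+2]  conj(Y_{8,2})(Ω₁) = 0.23510 - 0.03438j ; Y_{8,2}(Ω₂) = -0.11872 + 0.34412j ; Δ = -0.01608 + 0.08498j
  [+3]  conj(Y_{8,3})(Ω₁) = 0.07260 + 0.32802j ; Y_{8,3}(Ω₂) = 0.11084 - 0.03273j ; Δ = 0.01878 + 0.03398j
  [+4]  conj(Y_{8,4})(Ω₁) = 0.04613 - 0.01379j ; Y_{8,4}(Ω₂) = -0.02001 - 0.01567j ; Δ = -0.00114 - 0.00045j
  [+5]  conj(Y_{8,5})(Ω₁) = 0.14280 + 0.37594j ; Y_{8,5}(Ω₂) = -0.00018 + 0.00409j ; Δ = -0.00157 + 0.00052j
  [+6]  conj(Y_{8,6})(Ω₁) = -0.38606 + 0.17969j ; Y_{8,6}(Ω₂) = 0.00041 - 0.00027j ; Δ = -0.00011 + 0.00018j
  [+7]  conj(Y_{8,7})(Ω₁) = -0.11920 - 0.21399j ; Y_{8,7}(Ω₂) = -0.00004 - 0.00002j ; Δ = 0.00000 + 0.00001j
  [+8]  conj(Y_{8,8})(Ω₁) = 0.06627 - 0.04349j ; Y_{8,8}(Ω₂) = 0.00000 + 0.00000j ; Δ = 0.00000 + 0.00000j
Accumulated sum 0.35190 - 0.00000j; after 4π/(2l+1) scaling, 0.26012 - 0.00000j ⇒ P_8 = 0.260124

0.260124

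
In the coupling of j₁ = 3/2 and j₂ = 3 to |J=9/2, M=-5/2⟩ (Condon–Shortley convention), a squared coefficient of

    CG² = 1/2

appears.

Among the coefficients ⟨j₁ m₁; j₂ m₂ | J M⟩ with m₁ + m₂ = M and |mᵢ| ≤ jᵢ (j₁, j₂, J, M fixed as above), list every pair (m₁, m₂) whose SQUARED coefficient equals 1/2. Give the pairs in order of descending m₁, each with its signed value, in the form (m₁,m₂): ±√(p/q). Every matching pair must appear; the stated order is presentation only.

Admissible pairs with m₁+m₂ = M = -5/2: (-3/2,-1), (-1/2,-2), (1/2,-3)
  (m₁,m₂)=(1/2,-3): CG² = 1/12, CG = +√(1/12)
  (m₁,m₂)=(-1/2,-2): CG² = 1/2, CG = +√(1/2)   ← matches the target
  (m₁,m₂)=(-3/2,-1): CG² = 5/12, CG = +√(5/12)
Pairs with CG² = 1/2: (-1/2,-2): +√(1/2)

(-1/2,-2): +√(1/2)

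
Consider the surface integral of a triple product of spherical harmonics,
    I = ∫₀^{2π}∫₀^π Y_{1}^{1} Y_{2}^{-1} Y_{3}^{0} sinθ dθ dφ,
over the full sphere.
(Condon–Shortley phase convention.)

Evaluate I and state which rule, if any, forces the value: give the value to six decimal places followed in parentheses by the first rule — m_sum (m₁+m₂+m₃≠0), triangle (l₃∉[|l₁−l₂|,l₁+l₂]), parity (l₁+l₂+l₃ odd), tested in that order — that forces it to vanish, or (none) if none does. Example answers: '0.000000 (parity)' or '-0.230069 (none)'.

Rules hold: Σm=0, L=6 even, 1≤3≤3.
N = 3·5·7 = 105
Δ = 0!·2!·4!/7! = 1/105
Racah Σ t=0..0: t=0:+1/4 = 1/4
⇒ 3j(1 2 3; 0 0 0)² = 3/35, sgn -1
Racah Σ t=0..0: t=0:+1/12 = 1/12
⇒ 3j(1 2 3; 1 -1 0)² = 1/35, sgn -1
4πI² = N·(3j₀)²·(3jₘ)² = 9/35
I = +1·√(0.257143/4π) = 0.14304817
No selection rule forces the value: the integral is nonzero (none).

0.143048 (none)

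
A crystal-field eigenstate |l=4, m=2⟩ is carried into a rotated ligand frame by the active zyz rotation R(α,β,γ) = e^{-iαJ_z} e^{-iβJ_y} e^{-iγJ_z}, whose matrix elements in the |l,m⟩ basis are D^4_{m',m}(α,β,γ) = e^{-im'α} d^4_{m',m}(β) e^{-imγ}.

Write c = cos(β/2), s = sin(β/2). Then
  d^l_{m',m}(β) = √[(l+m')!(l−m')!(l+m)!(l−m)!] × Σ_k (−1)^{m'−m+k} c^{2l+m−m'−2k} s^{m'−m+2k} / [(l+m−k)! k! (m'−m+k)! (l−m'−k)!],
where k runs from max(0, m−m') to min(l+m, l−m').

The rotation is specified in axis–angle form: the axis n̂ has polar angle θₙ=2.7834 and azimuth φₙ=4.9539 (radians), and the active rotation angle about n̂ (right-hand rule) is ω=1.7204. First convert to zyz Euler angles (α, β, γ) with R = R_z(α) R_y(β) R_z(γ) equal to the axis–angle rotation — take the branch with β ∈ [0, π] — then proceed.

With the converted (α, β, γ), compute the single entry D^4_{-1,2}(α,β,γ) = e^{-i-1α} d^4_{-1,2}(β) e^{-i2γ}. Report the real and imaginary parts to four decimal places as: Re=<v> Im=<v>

Re=-0.0037 Im=-0.1961

Axis–angle → zyz. n̂ = (sinθₙcosφₙ, sinθₙsinφₙ, cosθₙ) = (+0.083849, -0.340407, -0.936532), ω = 1.7204.
R = I cosω + sinω [n̂]ₓ + (1−cosω) n̂n̂ᵀ gives
  R = [-0.140968, +0.893274, -0.426836; -0.958868, -0.015898, +0.283407; +0.246374, +0.449231, +0.858773]
β = atan2(√(R₁₃²+R₂₃²), R₃₃) = 0.537926; α = atan2(R₂₃, R₁₃) mod 2π = 2.555459; γ = atan2(R₃₂, −R₃₁) mod 2π = 2.072437
Split into d^4_{-1,2}(β=0.5379) × two z-phases.
With c≡cos(β/2)=0.964047 and s≡sin(β/2)=0.265732, N=[6·120·720·2]^{1/2}=1018.233765
Admissible k: 3..5 (factorial args all ≥0)
  k=3: (−1)^0·1018.2338/(72)·0.9640^5·0.2657^3 = +0.220972
  k=4: (−1)^1·1018.2338/(48)·0.9640^3·0.2657^5 = -0.025184
  k=5: (−1)^2·1018.2338/(240)·0.9640^1·0.2657^7 = +0.000383
d^4_{-1,2}(0.5379) = +0.220972 -0.025184 +0.000383 = +0.196171
D = (-0.833086+0.553144i)·(+0.196171)·(-0.537538+0.843240i) = -0.003652-0.196137i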